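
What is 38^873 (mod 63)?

62

38^1 ≡ 38 (mod 63)
38^2 ≡ 38^2 = 1444 ≡ 58 (mod 63)
38^4 ≡ 58^2 = 3364 ≡ 25 (mod 63)
38^8 ≡ 25^2 = 625 ≡ 58 (mod 63)
38^16 ≡ 58^2 = 3364 ≡ 25 (mod 63)
38^32 ≡ 25^2 = 625 ≡ 58 (mod 63)
38^64 ≡ 58^2 = 3364 ≡ 25 (mod 63)
38^128 ≡ 25^2 = 625 ≡ 58 (mod 63)
38^256 ≡ 58^2 = 3364 ≡ 25 (mod 63)
38^512 ≡ 25^2 = 625 ≡ 58 (mod 63)
38^873 = 38^512 · 38^256 · 38^64 · 38^32 · 38^8 · 38^1 ≡ 58 · 25 · 25 · 58 · 58 · 38 (mod 63).
Accumulate the product:
58 · 25 = 1450 ≡ 1
1 · 25 = 25
25 · 58 = 1450 ≡ 1
1 · 58 = 58
58 · 38 = 2204 ≡ 62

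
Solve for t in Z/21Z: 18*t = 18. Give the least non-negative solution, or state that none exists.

1

gcd(18, 21) = 3, and 3 | 18, so solutions exist.
Divide through by 3: 6*t = 6 (mod 7).
6⁻¹ ≡ 6 (mod 7).
t ≡ 6*6 ≡ 1 (mod 7).
The smallest non-negative solution is t = 1.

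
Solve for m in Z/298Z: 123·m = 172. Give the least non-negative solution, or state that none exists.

gcd(123, 298) = 1, so a unique solution mod 298 exists.
123⁻¹ ≡ 63 (mod 298).
m ≡ 63·172 ≡ 108 (mod 298).

108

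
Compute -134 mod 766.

632

-134 = -1·766 + 632, so -134 ≡ 632 (mod 766).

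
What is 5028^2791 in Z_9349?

1957

5028^1 ≡ 5028 (mod 9349)
5028^2 ≡ 5028^2 = 25280784 ≡ 1088 (mod 9349)
5028^4 ≡ 1088^2 = 1183744 ≡ 5770 (mod 9349)
5028^8 ≡ 5770^2 = 33292900 ≡ 1111 (mod 9349)
5028^16 ≡ 1111^2 = 1234321 ≡ 253 (mod 9349)
5028^32 ≡ 253^2 = 64009 ≡ 7915 (mod 9349)
5028^64 ≡ 7915^2 = 62647225 ≡ 8925 (mod 9349)
5028^128 ≡ 8925^2 = 79655625 ≡ 2145 (mod 9349)
5028^256 ≡ 2145^2 = 4601025 ≡ 1317 (mod 9349)
5028^512 ≡ 1317^2 = 1734489 ≡ 4924 (mod 9349)
5028^1024 ≡ 4924^2 = 24245776 ≡ 3819 (mod 9349)
5028^2048 ≡ 3819^2 = 14584761 ≡ 321 (mod 9349)
5028^2791 = 5028^2048 × 5028^512 × 5028^128 × 5028^64 × 5028^32 × 5028^4 × 5028^2 × 5028^1 ≡ 321 × 4924 × 2145 × 8925 × 7915 × 5770 × 1088 × 5028 (mod 9349).
Accumulate the product:
321 × 4924 = 1580604 ≡ 623
623 × 2145 = 1336335 ≡ 8777
8777 × 8925 = 78334725 ≡ 8803
8803 × 7915 = 69675745 ≡ 6997
6997 × 5770 = 40372690 ≡ 3708
3708 × 1088 = 4034304 ≡ 4885
4885 × 5028 = 24561780 ≡ 1957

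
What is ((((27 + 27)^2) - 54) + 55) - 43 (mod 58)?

27 + 27 = 54
(54)^2 ≡ 16 (mod 58)
16 - 54 = -38 ≡ 20 (mod 58)
20 + 55 = 75 ≡ 17 (mod 58)
17 - 43 = -26 ≡ 32 (mod 58)

32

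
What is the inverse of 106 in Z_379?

By the extended Euclidean algorithm:
379 = 3×106 + 61
106 = 1×61 + 45
61 = 1×45 + 16
45 = 2×16 + 13
16 = 1×13 + 3
13 = 4×3 + 1
3 = 3×1 + 0
gcd(106, 379) = 1, so the inverse exists.
Bézout: 1 = −33×379 + 118×106.
So 106⁻¹ ≡ 118 (mod 379).

118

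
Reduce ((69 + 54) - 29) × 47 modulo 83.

19

69 + 54 = 123 ≡ 40 (mod 83)
40 - 29 = 11
11 × 47 = 517 ≡ 19 (mod 83)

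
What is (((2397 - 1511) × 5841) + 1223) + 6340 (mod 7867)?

2397 - 1511 = 886
886 × 5841 = 5175126 ≡ 6507 (mod 7867)
6507 + 1223 = 7730
7730 + 6340 = 14070 ≡ 6203 (mod 7867)

6203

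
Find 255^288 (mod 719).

255^1 ≡ 255 (mod 719)
255^2 ≡ 255^2 = 65025 ≡ 315 (mod 719)
255^4 ≡ 315^2 = 99225 ≡ 3 (mod 719)
255^8 ≡ 3^2 = 9 (mod 719)
255^16 ≡ 9^2 = 81 (mod 719)
255^32 ≡ 81^2 = 6561 ≡ 90 (mod 719)
255^64 ≡ 90^2 = 8100 ≡ 191 (mod 719)
255^128 ≡ 191^2 = 36481 ≡ 531 (mod 719)
255^256 ≡ 531^2 = 281961 ≡ 113 (mod 719)
255^288 = 255^256 × 255^32 ≡ 113 × 90 (mod 719).
113 × 90 = 10170 ≡ 104 (mod 719).

104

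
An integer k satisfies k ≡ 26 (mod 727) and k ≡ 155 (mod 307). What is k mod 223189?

113438

727⁻¹ mod 307: 727·144 ≡ 1 (mod 307), so 727⁻¹ ≡ 144.
k = 26 + 727·((155 − 26)·144 mod 307) = 26 + 727·156 = 113438.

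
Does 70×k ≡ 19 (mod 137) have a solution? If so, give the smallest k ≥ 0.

104

gcd(70, 137) = 1, so a unique solution mod 137 exists.
70⁻¹ ≡ 92 (mod 137).
k ≡ 92×19 ≡ 104 (mod 137).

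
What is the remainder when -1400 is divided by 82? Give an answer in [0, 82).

-1400 = -18·82 + 76, so -1400 ≡ 76 (mod 82).

76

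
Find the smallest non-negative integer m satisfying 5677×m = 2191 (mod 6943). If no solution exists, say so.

4084

gcd(5677, 6943) = 1, so a unique solution mod 6943 exists.
5677⁻¹ ≡ 6422 (mod 6943).
m ≡ 6422×2191 ≡ 4084 (mod 6943).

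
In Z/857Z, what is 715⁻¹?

857 = 1*715 + 142
715 = 5*142 + 5
142 = 28*5 + 2
5 = 2*2 + 1
2 = 2*1 + 0
gcd(715, 857) = 1, so the inverse exists.
Bézout: 1 = −287*857 + 344*715.
So 715⁻¹ ≡ 344 (mod 857).

344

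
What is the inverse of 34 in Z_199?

41

Run the extended Euclidean algorithm:
199 = 5*34 + 29
34 = 1*29 + 5
29 = 5*5 + 4
5 = 1*4 + 1
4 = 4*1 + 0
gcd(34, 199) = 1, so the inverse exists.
Back-substitute for 1:
1 = 1*5 − 1*4
  = −1*29 + 6*5
  = 6*34 − 7*29
  = −7*199 + 41*34
So 34⁻¹ ≡ 41 (mod 199).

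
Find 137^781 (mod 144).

Compute successive squares:
781 in binary is 1100001101, i.e. 781 = 512 + 256 + 8 + 4 + 1.
137^1 ≡ 137 (mod 144)
137^2 ≡ 137^2 = 18769 ≡ 49 (mod 144)
137^4 ≡ 49^2 = 2401 ≡ 97 (mod 144)
137^8 ≡ 97^2 = 9409 ≡ 49 (mod 144)
137^16 ≡ 49^2 = 2401 ≡ 97 (mod 144)
137^32 ≡ 97^2 = 9409 ≡ 49 (mod 144)
137^64 ≡ 49^2 = 2401 ≡ 97 (mod 144)
137^128 ≡ 97^2 = 9409 ≡ 49 (mod 144)
137^256 ≡ 49^2 = 2401 ≡ 97 (mod 144)
137^512 ≡ 97^2 = 9409 ≡ 49 (mod 144)
137^781 = 137^512 · 137^256 · 137^8 · 137^4 · 137^1 ≡ 49 · 97 · 49 · 97 · 137 (mod 144).
Accumulate the product:
49 · 97 = 4753 ≡ 1
1 · 49 = 49
49 · 97 = 4753 ≡ 1
1 · 137 = 137

137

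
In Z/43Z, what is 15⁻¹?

23

43 = 2×15 + 13
15 = 1×13 + 2
13 = 6×2 + 1
2 = 2×1 + 0
gcd(15, 43) = 1, so the inverse exists.
Bézout: 1 = 7×43 − 20×15.
So 15⁻¹ ≡ −20 ≡ 23 (mod 43).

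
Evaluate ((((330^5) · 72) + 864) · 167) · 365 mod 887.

(330)^5 ≡ 720 (mod 887)
720 · 72 = 51840 ≡ 394 (mod 887)
394 + 864 = 1258 ≡ 371 (mod 887)
371 · 167 = 61957 ≡ 754 (mod 887)
754 · 365 = 275210 ≡ 240 (mod 887)

240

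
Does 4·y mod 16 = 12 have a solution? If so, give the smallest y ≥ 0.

gcd(4, 16) = 4, and 4 | 12, so solutions exist.
Divide through by 4: 1·y ≡ 3 (mod 4).
1⁻¹ ≡ 1 (mod 4).
y ≡ 1·3 ≡ 3 (mod 4).
The smallest non-negative solution is y = 3.

3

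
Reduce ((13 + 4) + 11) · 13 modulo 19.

3

13 + 4 = 17
17 + 11 = 28 ≡ 9 (mod 19)
9 · 13 = 117 ≡ 3 (mod 19)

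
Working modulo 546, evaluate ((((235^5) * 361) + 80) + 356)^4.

(235)^5 ≡ 79 (mod 546)
79 * 361 = 28519 ≡ 127 (mod 546)
127 + 80 = 207
207 + 356 = 563 ≡ 17 (mod 546)
(17)^4 ≡ 529 (mod 546)

529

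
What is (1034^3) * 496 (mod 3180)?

(1034)^3 ≡ 2564 (mod 3180)
2564 * 496 = 1271744 ≡ 2924 (mod 3180)

2924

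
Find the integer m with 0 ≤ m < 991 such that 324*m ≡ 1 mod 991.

52

Apply the Euclidean algorithm and back-substitute:
991 = 3×324 + 19
324 = 17×19 + 1
19 = 19×1 + 0
gcd(324, 991) = 1, so the inverse exists.
Back-substitute for 1:
1 = 1×324 − 17×19
  = −17×991 + 52×324
So 324⁻¹ ≡ 52 (mod 991).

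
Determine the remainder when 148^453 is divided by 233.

453 in binary is 111000101, i.e. 453 = 256 + 128 + 64 + 4 + 1.
148^1 ≡ 148 (mod 233)
148^2 ≡ 148^2 = 21904 ≡ 2 (mod 233)
148^4 ≡ 2^2 = 4 (mod 233)
148^8 ≡ 4^2 = 16 (mod 233)
148^16 ≡ 16^2 = 256 ≡ 23 (mod 233)
148^32 ≡ 23^2 = 529 ≡ 63 (mod 233)
148^64 ≡ 63^2 = 3969 ≡ 8 (mod 233)
148^128 ≡ 8^2 = 64 (mod 233)
148^256 ≡ 64^2 = 4096 ≡ 135 (mod 233)
148^453 = 148^256 · 148^128 · 148^64 · 148^4 · 148^1 ≡ 135 · 64 · 8 · 4 · 148 (mod 233).
Accumulate the product:
135 · 64 = 8640 ≡ 19
19 · 8 = 152
152 · 4 = 608 ≡ 142
142 · 148 = 21016 ≡ 46

46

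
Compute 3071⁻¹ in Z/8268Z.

By the extended Euclidean algorithm:
8268 = 2·3071 + 2126
3071 = 1·2126 + 945
2126 = 2·945 + 236
945 = 4·236 + 1
236 = 236·1 + 0
gcd(3071, 8268) = 1, so the inverse exists.
Back-substitute for 1:
1 = 1·945 − 4·236
  = −4·2126 + 9·945
  = 9·3071 − 13·2126
  = −13·8268 + 35·3071
So 3071⁻¹ ≡ 35 (mod 8268).

35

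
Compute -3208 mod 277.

-3208 = -12*277 + 116, so -3208 ≡ 116 (mod 277).

116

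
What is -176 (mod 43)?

39

-176 = -5*43 + 39, so -176 ≡ 39 (mod 43).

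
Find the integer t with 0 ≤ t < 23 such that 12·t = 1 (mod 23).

23 = 1*12 + 11
12 = 1*11 + 1
11 = 11*1 + 0
gcd(12, 23) = 1, so the inverse exists.
Bézout: 1 = −1*23 + 2*12.
So 12⁻¹ ≡ 2 (mod 23).

2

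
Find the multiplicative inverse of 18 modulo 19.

19 = 1*18 + 1
18 = 18*1 + 0
gcd(18, 19) = 1, so the inverse exists.
Bézout: 1 = 1*19 − 1*18.
So 18⁻¹ ≡ −1 ≡ 18 (mod 19).

18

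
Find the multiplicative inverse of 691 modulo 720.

571

By the extended Euclidean algorithm:
720 = 1*691 + 29
691 = 23*29 + 24
29 = 1*24 + 5
24 = 4*5 + 4
5 = 1*4 + 1
4 = 4*1 + 0
gcd(691, 720) = 1, so the inverse exists.
Back-substitute for 1:
1 = 1*5 − 1*4
  = −1*24 + 5*5
  = 5*29 − 6*24
  = −6*691 + 143*29
  = 143*720 − 149*691
So 691⁻¹ ≡ −149 ≡ 571 (mod 720).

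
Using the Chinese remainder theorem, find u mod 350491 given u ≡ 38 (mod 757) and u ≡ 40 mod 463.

757⁻¹ mod 463: 757*263 ≡ 1 (mod 463), so 757⁻¹ ≡ 263.
u = 38 + 757*((40 − 38)*263 mod 463) = 38 + 757*63 = 47729.
Check: 47729 mod 757 = 38, 47729 mod 463 = 40. ✓

47729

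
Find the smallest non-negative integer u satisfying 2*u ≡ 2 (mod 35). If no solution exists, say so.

1

gcd(2, 35) = 1, so a unique solution mod 35 exists.
2⁻¹ ≡ 18 (mod 35).
u ≡ 18*2 ≡ 1 (mod 35).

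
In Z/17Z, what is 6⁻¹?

3

17 = 2·6 + 5
6 = 1·5 + 1
5 = 5·1 + 0
gcd(6, 17) = 1, so the inverse exists.
Back-substitute for 1:
1 = 1·6 − 1·5
  = −1·17 + 3·6
So 6⁻¹ ≡ 3 (mod 17).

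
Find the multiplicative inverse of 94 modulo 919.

88

919 = 9·94 + 73
94 = 1·73 + 21
73 = 3·21 + 10
21 = 2·10 + 1
10 = 10·1 + 0
gcd(94, 919) = 1, so the inverse exists.
Back-substitute for 1:
1 = 1·21 − 2·10
  = −2·73 + 7·21
  = 7·94 − 9·73
  = −9·919 + 88·94
So 94⁻¹ ≡ 88 (mod 919).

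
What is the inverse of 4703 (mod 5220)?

Apply the Euclidean algorithm and back-substitute:
5220 = 1×4703 + 517
4703 = 9×517 + 50
517 = 10×50 + 17
50 = 2×17 + 16
17 = 1×16 + 1
16 = 16×1 + 0
gcd(4703, 5220) = 1, so the inverse exists.
Back-substitute for 1:
1 = 1×17 − 1×16
  = −1×50 + 3×17
  = 3×517 − 31×50
  = −31×4703 + 282×517
  = 282×5220 − 313×4703
So 4703⁻¹ ≡ −313 ≡ 4907 (mod 5220).

4907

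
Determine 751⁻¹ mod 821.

129

Apply the Euclidean algorithm and back-substitute:
821 = 1*751 + 70
751 = 10*70 + 51
70 = 1*51 + 19
51 = 2*19 + 13
19 = 1*13 + 6
13 = 2*6 + 1
6 = 6*1 + 0
gcd(751, 821) = 1, so the inverse exists.
Back-substitute for 1:
1 = 1*13 − 2*6
  = −2*19 + 3*13
  = 3*51 − 8*19
  = −8*70 + 11*51
  = 11*751 − 118*70
  = −118*821 + 129*751
So 751⁻¹ ≡ 129 (mod 821).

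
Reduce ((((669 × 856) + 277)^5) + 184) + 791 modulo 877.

520

669 × 856 = 572664 ≡ 860 (mod 877)
860 + 277 = 1137 ≡ 260 (mod 877)
(260)^5 ≡ 422 (mod 877)
422 + 184 = 606
606 + 791 = 1397 ≡ 520 (mod 877)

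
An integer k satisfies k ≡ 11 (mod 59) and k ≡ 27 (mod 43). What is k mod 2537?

59⁻¹ mod 43: 59·35 ≡ 1 (mod 43), so 59⁻¹ ≡ 35.
k = 11 + 59·((27 − 11)·35 mod 43) = 11 + 59·1 = 70.

70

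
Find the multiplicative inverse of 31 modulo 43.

25

By the extended Euclidean algorithm:
43 = 1*31 + 12
31 = 2*12 + 7
12 = 1*7 + 5
7 = 1*5 + 2
5 = 2*2 + 1
2 = 2*1 + 0
gcd(31, 43) = 1, so the inverse exists.
Bézout: 1 = 13*43 − 18*31.
So 31⁻¹ ≡ −18 ≡ 25 (mod 43).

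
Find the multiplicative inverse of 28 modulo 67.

67 = 2*28 + 11
28 = 2*11 + 6
11 = 1*6 + 5
6 = 1*5 + 1
5 = 5*1 + 0
gcd(28, 67) = 1, so the inverse exists.
Bézout: 1 = −5*67 + 12*28.
So 28⁻¹ ≡ 12 (mod 67).

12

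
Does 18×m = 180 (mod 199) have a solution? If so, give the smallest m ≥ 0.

10

gcd(18, 199) = 1, so a unique solution mod 199 exists.
18⁻¹ ≡ 188 (mod 199).
m ≡ 188×180 ≡ 10 (mod 199).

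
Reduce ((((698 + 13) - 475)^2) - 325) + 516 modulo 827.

698 + 13 = 711
711 - 475 = 236
(236)^2 ≡ 287 (mod 827)
287 - 325 = -38 ≡ 789 (mod 827)
789 + 516 = 1305 ≡ 478 (mod 827)

478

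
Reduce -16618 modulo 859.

-16618 = -20×859 + 562, so -16618 ≡ 562 (mod 859).

562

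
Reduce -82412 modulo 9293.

1225

-82412 = -9·9293 + 1225, so -82412 ≡ 1225 (mod 9293).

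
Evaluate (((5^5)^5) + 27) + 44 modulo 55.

6

(5)^5 ≡ 45 (mod 55)
(45)^5 ≡ 45 (mod 55)
45 + 27 = 72 ≡ 17 (mod 55)
17 + 44 = 61 ≡ 6 (mod 55)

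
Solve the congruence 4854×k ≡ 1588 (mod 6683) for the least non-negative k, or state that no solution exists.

gcd(4854, 6683) = 1, so a unique solution mod 6683 exists.
4854⁻¹ ≡ 4487 (mod 6683).
k ≡ 4487×1588 ≡ 1278 (mod 6683).

1278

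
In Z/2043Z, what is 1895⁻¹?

2043 = 1*1895 + 148
1895 = 12*148 + 119
148 = 1*119 + 29
119 = 4*29 + 3
29 = 9*3 + 2
3 = 1*2 + 1
2 = 2*1 + 0
gcd(1895, 2043) = 1, so the inverse exists.
Back-substitute for 1:
1 = 1*3 − 1*2
  = −1*29 + 10*3
  = 10*119 − 41*29
  = −41*148 + 51*119
  = 51*1895 − 653*148
  = −653*2043 + 704*1895
So 1895⁻¹ ≡ 704 (mod 2043).

704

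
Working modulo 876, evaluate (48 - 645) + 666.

48 - 645 = -597 ≡ 279 (mod 876)
279 + 666 = 945 ≡ 69 (mod 876)

69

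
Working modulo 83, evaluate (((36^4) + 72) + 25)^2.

(36)^4 ≡ 28 (mod 83)
28 + 72 = 100 ≡ 17 (mod 83)
17 + 25 = 42
(42)^2 ≡ 21 (mod 83)

21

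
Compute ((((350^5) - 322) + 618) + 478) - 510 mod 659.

492

(350)^5 ≡ 228 (mod 659)
228 - 322 = -94 ≡ 565 (mod 659)
565 + 618 = 1183 ≡ 524 (mod 659)
524 + 478 = 1002 ≡ 343 (mod 659)
343 - 510 = -167 ≡ 492 (mod 659)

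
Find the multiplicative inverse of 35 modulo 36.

35

36 = 1·35 + 1
35 = 35·1 + 0
gcd(35, 36) = 1, so the inverse exists.
Bézout: 1 = 1·36 − 1·35.
So 35⁻¹ ≡ −1 ≡ 35 (mod 36).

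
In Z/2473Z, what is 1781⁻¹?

1576

By the extended Euclidean algorithm:
2473 = 1*1781 + 692
1781 = 2*692 + 397
692 = 1*397 + 295
397 = 1*295 + 102
295 = 2*102 + 91
102 = 1*91 + 11
91 = 8*11 + 3
11 = 3*3 + 2
3 = 1*2 + 1
2 = 2*1 + 0
gcd(1781, 2473) = 1, so the inverse exists.
Bézout: 1 = 646*2473 − 897*1781.
So 1781⁻¹ ≡ −897 ≡ 1576 (mod 2473).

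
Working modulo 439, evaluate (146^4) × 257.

285

(146)^4 ≡ 271 (mod 439)
271 × 257 = 69647 ≡ 285 (mod 439)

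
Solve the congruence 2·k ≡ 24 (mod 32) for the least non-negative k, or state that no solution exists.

gcd(2, 32) = 2, and 2 | 24, so solutions exist.
Divide through by 2: 1·k = 12 (mod 16).
1⁻¹ ≡ 1 (mod 16).
k ≡ 1·12 ≡ 12 (mod 16).
The smallest non-negative solution is k = 12.

12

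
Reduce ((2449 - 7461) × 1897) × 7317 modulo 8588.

4308

2449 - 7461 = -5012 ≡ 3576 (mod 8588)
3576 × 1897 = 6783672 ≡ 7740 (mod 8588)
7740 × 7317 = 56633580 ≡ 4308 (mod 8588)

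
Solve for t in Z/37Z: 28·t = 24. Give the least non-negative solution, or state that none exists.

22

gcd(28, 37) = 1, so a unique solution mod 37 exists.
28⁻¹ ≡ 4 (mod 37).
t ≡ 4·24 ≡ 22 (mod 37).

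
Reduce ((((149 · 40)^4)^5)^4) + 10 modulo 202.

112

149 · 40 = 5960 ≡ 102 (mod 202)
(102)^4 ≡ 102 (mod 202)
(102)^5 ≡ 102 (mod 202)
(102)^4 ≡ 102 (mod 202)
102 + 10 = 112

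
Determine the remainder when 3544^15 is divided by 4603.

125

Compute successive squares:
15 in binary is 1111, i.e. 15 = 8 + 4 + 2 + 1.
3544^1 ≡ 3544 (mod 4603)
3544^2 ≡ 3544^2 = 12559936 ≡ 2952 (mod 4603)
3544^4 ≡ 2952^2 = 8714304 ≡ 825 (mod 4603)
3544^8 ≡ 825^2 = 680625 ≡ 3984 (mod 4603)
3544^15 = 3544^8 * 3544^4 * 3544^2 * 3544^1 ≡ 3984 * 825 * 2952 * 3544 (mod 4603).
Accumulate the product:
3984 * 825 = 3286800 ≡ 258
258 * 2952 = 761616 ≡ 2121
2121 * 3544 = 7516824 ≡ 125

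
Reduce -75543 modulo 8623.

2064

-75543 = -9×8623 + 2064, so -75543 ≡ 2064 (mod 8623).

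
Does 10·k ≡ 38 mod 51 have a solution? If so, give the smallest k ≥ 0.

14

gcd(10, 51) = 1, so a unique solution mod 51 exists.
10⁻¹ ≡ 46 (mod 51).
k ≡ 46·38 ≡ 14 (mod 51).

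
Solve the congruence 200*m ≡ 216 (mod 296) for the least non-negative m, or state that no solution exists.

7

gcd(200, 296) = 8, and 8 | 216, so solutions exist.
Divide through by 8: 25*m ≡ 27 mod 37.
25⁻¹ ≡ 3 (mod 37).
m ≡ 3*27 ≡ 7 (mod 37).
The smallest non-negative solution is m = 7.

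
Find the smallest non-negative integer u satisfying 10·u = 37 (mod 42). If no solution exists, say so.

no solution

gcd(10, 42) = 2, and 2 does not divide 37.
So the congruence has no solution.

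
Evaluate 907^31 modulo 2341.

1554

907^1 ≡ 907 (mod 2341)
907^2 ≡ 907^2 = 822649 ≡ 958 (mod 2341)
907^4 ≡ 958^2 = 917764 ≡ 92 (mod 2341)
907^8 ≡ 92^2 = 8464 ≡ 1441 (mod 2341)
907^16 ≡ 1441^2 = 2076481 ≡ 14 (mod 2341)
907^31 = 907^16 · 907^8 · 907^4 · 907^2 · 907^1 ≡ 14 · 1441 · 92 · 958 · 907 (mod 2341).
Accumulate the product:
14 · 1441 = 20174 ≡ 1446
1446 · 92 = 133032 ≡ 1936
1936 · 958 = 1854688 ≡ 616
616 · 907 = 558712 ≡ 1554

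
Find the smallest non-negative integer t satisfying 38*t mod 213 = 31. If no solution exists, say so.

gcd(38, 213) = 1, so a unique solution mod 213 exists.
38⁻¹ ≡ 185 (mod 213).
t ≡ 185*31 ≡ 197 (mod 213).

197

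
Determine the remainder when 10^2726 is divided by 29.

6

Compute successive squares:
2726 in binary is 101010100110, i.e. 2726 = 2048 + 512 + 128 + 32 + 4 + 2.
10^1 ≡ 10 (mod 29)
10^2 ≡ 10^2 = 100 ≡ 13 (mod 29)
10^4 ≡ 13^2 = 169 ≡ 24 (mod 29)
10^8 ≡ 24^2 = 576 ≡ 25 (mod 29)
10^16 ≡ 25^2 = 625 ≡ 16 (mod 29)
10^32 ≡ 16^2 = 256 ≡ 24 (mod 29)
10^64 ≡ 24^2 = 576 ≡ 25 (mod 29)
10^128 ≡ 25^2 = 625 ≡ 16 (mod 29)
10^256 ≡ 16^2 = 256 ≡ 24 (mod 29)
10^512 ≡ 24^2 = 576 ≡ 25 (mod 29)
10^1024 ≡ 25^2 = 625 ≡ 16 (mod 29)
10^2048 ≡ 16^2 = 256 ≡ 24 (mod 29)
10^2726 = 10^2048 * 10^512 * 10^128 * 10^32 * 10^4 * 10^2 ≡ 24 * 25 * 16 * 24 * 24 * 13 (mod 29).
Accumulate the product:
24 * 25 = 600 ≡ 20
20 * 16 = 320 ≡ 1
1 * 24 = 24
24 * 24 = 576 ≡ 25
25 * 13 = 325 ≡ 6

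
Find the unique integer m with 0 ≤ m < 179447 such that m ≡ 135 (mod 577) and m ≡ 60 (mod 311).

577⁻¹ mod 311: 577*76 ≡ 1 (mod 311), so 577⁻¹ ≡ 76.
m = 135 + 577*((60 − 135)*76 mod 311) = 135 + 577*209 = 120728.
Check: 120728 mod 577 = 135, 120728 mod 311 = 60. ✓

120728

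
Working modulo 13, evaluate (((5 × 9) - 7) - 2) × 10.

9

5 × 9 = 45 ≡ 6 (mod 13)
6 - 7 = -1 ≡ 12 (mod 13)
12 - 2 = 10
10 × 10 = 100 ≡ 9 (mod 13)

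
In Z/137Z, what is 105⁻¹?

107

137 = 1·105 + 32
105 = 3·32 + 9
32 = 3·9 + 5
9 = 1·5 + 4
5 = 1·4 + 1
4 = 4·1 + 0
gcd(105, 137) = 1, so the inverse exists.
Bézout: 1 = 23·137 − 30·105.
So 105⁻¹ ≡ −30 ≡ 107 (mod 137).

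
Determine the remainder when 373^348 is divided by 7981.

By square-and-multiply:
348 in binary is 101011100, i.e. 348 = 256 + 64 + 16 + 8 + 4.
373^1 ≡ 373 (mod 7981)
373^2 ≡ 373^2 = 139129 ≡ 3452 (mod 7981)
373^4 ≡ 3452^2 = 11916304 ≡ 671 (mod 7981)
373^8 ≡ 671^2 = 450241 ≡ 3305 (mod 7981)
373^16 ≡ 3305^2 = 10923025 ≡ 5017 (mod 7981)
373^32 ≡ 5017^2 = 25170289 ≡ 6196 (mod 7981)
373^64 ≡ 6196^2 = 38390416 ≡ 1806 (mod 7981)
373^128 ≡ 1806^2 = 3261636 ≡ 5388 (mod 7981)
373^256 ≡ 5388^2 = 29030544 ≡ 3647 (mod 7981)
373^348 = 373^256 * 373^64 * 373^16 * 373^8 * 373^4 ≡ 3647 * 1806 * 5017 * 3305 * 671 (mod 7981).
Accumulate the product:
3647 * 1806 = 6586482 ≡ 2157
2157 * 5017 = 10821669 ≡ 7414
7414 * 3305 = 24503270 ≡ 1600
1600 * 671 = 1073600 ≡ 4146

4146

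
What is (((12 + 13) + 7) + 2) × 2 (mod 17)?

0

12 + 13 = 25 ≡ 8 (mod 17)
8 + 7 = 15
15 + 2 = 17 ≡ 0 (mod 17)
0 × 2 = 0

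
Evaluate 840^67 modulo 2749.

1773

Compute successive squares:
67 in binary is 1000011, i.e. 67 = 64 + 2 + 1.
840^1 ≡ 840 (mod 2749)
840^2 ≡ 840^2 = 705600 ≡ 1856 (mod 2749)
840^4 ≡ 1856^2 = 3444736 ≡ 239 (mod 2749)
840^8 ≡ 239^2 = 57121 ≡ 2141 (mod 2749)
840^16 ≡ 2141^2 = 4583881 ≡ 1298 (mod 2749)
840^32 ≡ 1298^2 = 1684804 ≡ 2416 (mod 2749)
840^64 ≡ 2416^2 = 5837056 ≡ 929 (mod 2749)
840^67 = 840^64 × 840^2 × 840^1 ≡ 929 × 1856 × 840 (mod 2749).
Accumulate the product:
929 × 1856 = 1724224 ≡ 601
601 × 840 = 504840 ≡ 1773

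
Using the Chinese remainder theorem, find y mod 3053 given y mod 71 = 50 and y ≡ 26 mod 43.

2606

71⁻¹ mod 43: 71*20 ≡ 1 (mod 43), so 71⁻¹ ≡ 20.
y = 50 + 71*((26 − 50)*20 mod 43) = 50 + 71*36 = 2606.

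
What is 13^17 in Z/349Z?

17 in binary is 10001, i.e. 17 = 16 + 1.
13^1 ≡ 13 (mod 349)
13^2 ≡ 13^2 = 169 (mod 349)
13^4 ≡ 169^2 = 28561 ≡ 292 (mod 349)
13^8 ≡ 292^2 = 85264 ≡ 108 (mod 349)
13^16 ≡ 108^2 = 11664 ≡ 147 (mod 349)
13^17 = 13^16 * 13^1 ≡ 147 * 13 (mod 349).
147 * 13 = 1911 ≡ 166 (mod 349).

166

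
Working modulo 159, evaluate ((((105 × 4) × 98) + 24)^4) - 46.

35

105 × 4 = 420 ≡ 102 (mod 159)
102 × 98 = 9996 ≡ 138 (mod 159)
138 + 24 = 162 ≡ 3 (mod 159)
(3)^4 ≡ 81 (mod 159)
81 - 46 = 35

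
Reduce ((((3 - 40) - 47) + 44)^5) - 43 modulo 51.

3 - 40 = -37 ≡ 14 (mod 51)
14 - 47 = -33 ≡ 18 (mod 51)
18 + 44 = 62 ≡ 11 (mod 51)
(11)^5 ≡ 44 (mod 51)
44 - 43 = 1

1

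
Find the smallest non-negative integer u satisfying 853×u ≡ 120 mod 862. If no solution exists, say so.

gcd(853, 862) = 1, so a unique solution mod 862 exists.
853⁻¹ ≡ 383 (mod 862).
u ≡ 383×120 ≡ 274 (mod 862).

274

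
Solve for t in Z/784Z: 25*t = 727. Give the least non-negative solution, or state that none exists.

gcd(25, 784) = 1, so a unique solution mod 784 exists.
25⁻¹ ≡ 345 (mod 784).
t ≡ 345*727 ≡ 719 (mod 784).

719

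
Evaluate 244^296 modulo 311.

244^1 ≡ 244 (mod 311)
244^2 ≡ 244^2 = 59536 ≡ 135 (mod 311)
244^4 ≡ 135^2 = 18225 ≡ 187 (mod 311)
244^8 ≡ 187^2 = 34969 ≡ 137 (mod 311)
244^16 ≡ 137^2 = 18769 ≡ 109 (mod 311)
244^32 ≡ 109^2 = 11881 ≡ 63 (mod 311)
244^64 ≡ 63^2 = 3969 ≡ 237 (mod 311)
244^128 ≡ 237^2 = 56169 ≡ 189 (mod 311)
244^256 ≡ 189^2 = 35721 ≡ 267 (mod 311)
244^296 = 244^256 * 244^32 * 244^8 ≡ 267 * 63 * 137 (mod 311).
Accumulate the product:
267 * 63 = 16821 ≡ 27
27 * 137 = 3699 ≡ 278

278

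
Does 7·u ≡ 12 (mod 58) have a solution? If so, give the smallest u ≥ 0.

gcd(7, 58) = 1, so a unique solution mod 58 exists.
7⁻¹ ≡ 25 (mod 58).
u ≡ 25·12 ≡ 10 (mod 58).

10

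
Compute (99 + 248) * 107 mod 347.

0

99 + 248 = 347 ≡ 0 (mod 347)
0 * 107 = 0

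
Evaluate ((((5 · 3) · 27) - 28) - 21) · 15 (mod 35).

5 · 3 = 15
15 · 27 = 405 ≡ 20 (mod 35)
20 - 28 = -8 ≡ 27 (mod 35)
27 - 21 = 6
6 · 15 = 90 ≡ 20 (mod 35)

20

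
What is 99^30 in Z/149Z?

26

By square-and-multiply:
30 in binary is 11110, i.e. 30 = 16 + 8 + 4 + 2.
99^1 ≡ 99 (mod 149)
99^2 ≡ 99^2 = 9801 ≡ 116 (mod 149)
99^4 ≡ 116^2 = 13456 ≡ 46 (mod 149)
99^8 ≡ 46^2 = 2116 ≡ 30 (mod 149)
99^16 ≡ 30^2 = 900 ≡ 6 (mod 149)
99^30 = 99^16 · 99^8 · 99^4 · 99^2 ≡ 6 · 30 · 46 · 116 (mod 149).
Accumulate the product:
6 · 30 = 180 ≡ 31
31 · 46 = 1426 ≡ 85
85 · 116 = 9860 ≡ 26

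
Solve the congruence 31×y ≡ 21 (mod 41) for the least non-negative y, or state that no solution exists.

gcd(31, 41) = 1, so a unique solution mod 41 exists.
31⁻¹ ≡ 4 (mod 41).
y ≡ 4×21 ≡ 2 (mod 41).

2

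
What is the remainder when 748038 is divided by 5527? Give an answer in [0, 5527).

748038 = 135·5527 + 1893, so 748038 ≡ 1893 (mod 5527).

1893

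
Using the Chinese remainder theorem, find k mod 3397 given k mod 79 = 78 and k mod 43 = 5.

79⁻¹ mod 43: 79·6 ≡ 1 (mod 43), so 79⁻¹ ≡ 6.
k = 78 + 79·((5 − 78)·6 mod 43) = 78 + 79·35 = 2843.

2843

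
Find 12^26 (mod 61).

15

12^1 ≡ 12 (mod 61)
12^2 ≡ 12^2 = 144 ≡ 22 (mod 61)
12^4 ≡ 22^2 = 484 ≡ 57 (mod 61)
12^8 ≡ 57^2 = 3249 ≡ 16 (mod 61)
12^16 ≡ 16^2 = 256 ≡ 12 (mod 61)
12^26 = 12^16 * 12^8 * 12^2 ≡ 12 * 16 * 22 (mod 61).
Accumulate the product:
12 * 16 = 192 ≡ 9
9 * 22 = 198 ≡ 15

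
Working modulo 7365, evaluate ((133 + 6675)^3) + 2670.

133 + 6675 = 6808
(6808)^3 ≡ 3667 (mod 7365)
3667 + 2670 = 6337

6337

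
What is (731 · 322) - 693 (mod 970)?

731 · 322 = 235382 ≡ 642 (mod 970)
642 - 693 = -51 ≡ 919 (mod 970)

919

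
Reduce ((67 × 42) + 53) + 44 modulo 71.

0

67 × 42 = 2814 ≡ 45 (mod 71)
45 + 53 = 98 ≡ 27 (mod 71)
27 + 44 = 71 ≡ 0 (mod 71)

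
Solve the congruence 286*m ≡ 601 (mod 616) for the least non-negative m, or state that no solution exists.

gcd(286, 616) = 22, and 22 does not divide 601.
So the congruence has no solution.

no solution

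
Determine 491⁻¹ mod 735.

By the extended Euclidean algorithm:
735 = 1×491 + 244
491 = 2×244 + 3
244 = 81×3 + 1
3 = 3×1 + 0
gcd(491, 735) = 1, so the inverse exists.
Back-substitute for 1:
1 = 1×244 − 81×3
  = −81×491 + 163×244
  = 163×735 − 244×491
So 491⁻¹ ≡ −244 ≡ 491 (mod 735).

491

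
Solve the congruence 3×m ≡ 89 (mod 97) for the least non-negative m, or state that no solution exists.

62

gcd(3, 97) = 1, so a unique solution mod 97 exists.
3⁻¹ ≡ 65 (mod 97).
m ≡ 65×89 ≡ 62 (mod 97).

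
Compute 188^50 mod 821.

779

50 in binary is 110010, i.e. 50 = 32 + 16 + 2.
188^1 ≡ 188 (mod 821)
188^2 ≡ 188^2 = 35344 ≡ 41 (mod 821)
188^4 ≡ 41^2 = 1681 ≡ 39 (mod 821)
188^8 ≡ 39^2 = 1521 ≡ 700 (mod 821)
188^16 ≡ 700^2 = 490000 ≡ 684 (mod 821)
188^32 ≡ 684^2 = 467856 ≡ 707 (mod 821)
188^50 = 188^32 × 188^16 × 188^2 ≡ 707 × 684 × 41 (mod 821).
Accumulate the product:
707 × 684 = 483588 ≡ 19
19 × 41 = 779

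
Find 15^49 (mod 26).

15

49 in binary is 110001, i.e. 49 = 32 + 16 + 1.
15^1 ≡ 15 (mod 26)
15^2 ≡ 15^2 = 225 ≡ 17 (mod 26)
15^4 ≡ 17^2 = 289 ≡ 3 (mod 26)
15^8 ≡ 3^2 = 9 (mod 26)
15^16 ≡ 9^2 = 81 ≡ 3 (mod 26)
15^32 ≡ 3^2 = 9 (mod 26)
15^49 = 15^32 * 15^16 * 15^1 ≡ 9 * 3 * 15 (mod 26).
Accumulate the product:
9 * 3 = 27 ≡ 1
1 * 15 = 15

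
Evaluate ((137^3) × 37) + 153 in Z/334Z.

(137)^3 ≡ 221 (mod 334)
221 × 37 = 8177 ≡ 161 (mod 334)
161 + 153 = 314

314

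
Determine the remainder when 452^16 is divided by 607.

242

452^1 ≡ 452 (mod 607)
452^2 ≡ 452^2 = 204304 ≡ 352 (mod 607)
452^4 ≡ 352^2 = 123904 ≡ 76 (mod 607)
452^8 ≡ 76^2 = 5776 ≡ 313 (mod 607)
452^16 ≡ 313^2 = 97969 ≡ 242 (mod 607)
So 452^16 ≡ 242 (mod 607).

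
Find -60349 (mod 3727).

3010

-60349 = -17×3727 + 3010, so -60349 ≡ 3010 (mod 3727).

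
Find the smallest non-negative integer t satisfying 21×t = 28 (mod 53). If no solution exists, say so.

gcd(21, 53) = 1, so a unique solution mod 53 exists.
21⁻¹ ≡ 48 (mod 53).
t ≡ 48×28 ≡ 19 (mod 53).

19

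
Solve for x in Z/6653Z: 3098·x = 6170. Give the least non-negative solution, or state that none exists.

1982

gcd(3098, 6653) = 1, so a unique solution mod 6653 exists.
3098⁻¹ ≡ 4018 (mod 6653).
x ≡ 4018·6170 ≡ 1982 (mod 6653).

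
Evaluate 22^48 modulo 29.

Compute successive squares:
48 in binary is 110000, i.e. 48 = 32 + 16.
22^1 ≡ 22 (mod 29)
22^2 ≡ 22^2 = 484 ≡ 20 (mod 29)
22^4 ≡ 20^2 = 400 ≡ 23 (mod 29)
22^8 ≡ 23^2 = 529 ≡ 7 (mod 29)
22^16 ≡ 7^2 = 49 ≡ 20 (mod 29)
22^32 ≡ 20^2 = 400 ≡ 23 (mod 29)
22^48 = 22^32 * 22^16 ≡ 23 * 20 (mod 29).
23 * 20 = 460 ≡ 25 (mod 29).

25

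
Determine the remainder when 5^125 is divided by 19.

4

By square-and-multiply:
125 in binary is 1111101, i.e. 125 = 64 + 32 + 16 + 8 + 4 + 1.
5^1 ≡ 5 (mod 19)
5^2 ≡ 5^2 = 25 ≡ 6 (mod 19)
5^4 ≡ 6^2 = 36 ≡ 17 (mod 19)
5^8 ≡ 17^2 = 289 ≡ 4 (mod 19)
5^16 ≡ 4^2 = 16 (mod 19)
5^32 ≡ 16^2 = 256 ≡ 9 (mod 19)
5^64 ≡ 9^2 = 81 ≡ 5 (mod 19)
5^125 = 5^64 × 5^32 × 5^16 × 5^8 × 5^4 × 5^1 ≡ 5 × 9 × 16 × 4 × 17 × 5 (mod 19).
Accumulate the product:
5 × 9 = 45 ≡ 7
7 × 16 = 112 ≡ 17
17 × 4 = 68 ≡ 11
11 × 17 = 187 ≡ 16
16 × 5 = 80 ≡ 4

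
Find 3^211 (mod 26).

3

211 in binary is 11010011, i.e. 211 = 128 + 64 + 16 + 2 + 1.
3^1 ≡ 3 (mod 26)
3^2 ≡ 3^2 = 9 (mod 26)
3^4 ≡ 9^2 = 81 ≡ 3 (mod 26)
3^8 ≡ 3^2 = 9 (mod 26)
3^16 ≡ 9^2 = 81 ≡ 3 (mod 26)
3^32 ≡ 3^2 = 9 (mod 26)
3^64 ≡ 9^2 = 81 ≡ 3 (mod 26)
3^128 ≡ 3^2 = 9 (mod 26)
3^211 = 3^128 · 3^64 · 3^16 · 3^2 · 3^1 ≡ 9 · 3 · 3 · 9 · 3 (mod 26).
Accumulate the product:
9 · 3 = 27 ≡ 1
1 · 3 = 3
3 · 9 = 27 ≡ 1
1 · 3 = 3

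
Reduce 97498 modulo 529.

162

97498 = 184*529 + 162, so 97498 ≡ 162 (mod 529).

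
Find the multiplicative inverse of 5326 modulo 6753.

By the extended Euclidean algorithm:
6753 = 1*5326 + 1427
5326 = 3*1427 + 1045
1427 = 1*1045 + 382
1045 = 2*382 + 281
382 = 1*281 + 101
281 = 2*101 + 79
101 = 1*79 + 22
79 = 3*22 + 13
22 = 1*13 + 9
13 = 1*9 + 4
9 = 2*4 + 1
4 = 4*1 + 0
gcd(5326, 6753) = 1, so the inverse exists.
Bézout: 1 = 1213*6753 − 1538*5326.
So 5326⁻¹ ≡ −1538 ≡ 5215 (mod 6753).

5215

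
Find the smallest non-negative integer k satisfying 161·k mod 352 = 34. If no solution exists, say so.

gcd(161, 352) = 1, so a unique solution mod 352 exists.
161⁻¹ ≡ 129 (mod 352).
k ≡ 129·34 ≡ 162 (mod 352).

162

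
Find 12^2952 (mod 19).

2952 in binary is 101110001000, i.e. 2952 = 2048 + 512 + 256 + 128 + 8.
12^1 ≡ 12 (mod 19)
12^2 ≡ 12^2 = 144 ≡ 11 (mod 19)
12^4 ≡ 11^2 = 121 ≡ 7 (mod 19)
12^8 ≡ 7^2 = 49 ≡ 11 (mod 19)
12^16 ≡ 11^2 = 121 ≡ 7 (mod 19)
12^32 ≡ 7^2 = 49 ≡ 11 (mod 19)
12^64 ≡ 11^2 = 121 ≡ 7 (mod 19)
12^128 ≡ 7^2 = 49 ≡ 11 (mod 19)
12^256 ≡ 11^2 = 121 ≡ 7 (mod 19)
12^512 ≡ 7^2 = 49 ≡ 11 (mod 19)
12^1024 ≡ 11^2 = 121 ≡ 7 (mod 19)
12^2048 ≡ 7^2 = 49 ≡ 11 (mod 19)
12^2952 = 12^2048 · 12^512 · 12^256 · 12^128 · 12^8 ≡ 11 · 11 · 7 · 11 · 11 (mod 19).
Accumulate the product:
11 · 11 = 121 ≡ 7
7 · 7 = 49 ≡ 11
11 · 11 = 121 ≡ 7
7 · 11 = 77 ≡ 1

1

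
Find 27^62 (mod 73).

Using repeated squaring:
27^1 ≡ 27 (mod 73)
27^2 ≡ 27^2 = 729 ≡ 72 (mod 73)
27^4 ≡ 72^2 = 5184 ≡ 1 (mod 73)
27^8 ≡ 1^2 = 1 (mod 73)
27^16 ≡ 1^2 = 1 (mod 73)
27^32 ≡ 1^2 = 1 (mod 73)
27^62 = 27^32 * 27^16 * 27^8 * 27^4 * 27^2 ≡ 1 * 1 * 1 * 1 * 72 (mod 73).
Accumulate the product:
1 * 1 = 1
1 * 1 = 1
1 * 1 = 1
1 * 72 = 72

72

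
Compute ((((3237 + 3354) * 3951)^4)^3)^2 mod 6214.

3237 + 3354 = 6591 ≡ 377 (mod 6214)
377 * 3951 = 1489527 ≡ 4381 (mod 6214)
(4381)^4 ≡ 5031 (mod 6214)
(5031)^3 ≡ 533 (mod 6214)
(533)^2 ≡ 4459 (mod 6214)

4459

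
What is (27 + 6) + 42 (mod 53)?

22

27 + 6 = 33
33 + 42 = 75 ≡ 22 (mod 53)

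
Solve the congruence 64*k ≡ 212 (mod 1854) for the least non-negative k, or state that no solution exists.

gcd(64, 1854) = 2, and 2 | 212, so solutions exist.
Divide through by 2: 32*k mod 927 = 106.
32⁻¹ ≡ 29 (mod 927).
k ≡ 29*106 ≡ 293 (mod 927).
The smallest non-negative solution is k = 293.

293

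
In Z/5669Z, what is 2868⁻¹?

2623

Run the extended Euclidean algorithm:
5669 = 1×2868 + 2801
2868 = 1×2801 + 67
2801 = 41×67 + 54
67 = 1×54 + 13
54 = 4×13 + 2
13 = 6×2 + 1
2 = 2×1 + 0
gcd(2868, 5669) = 1, so the inverse exists.
Bézout: 1 = −1327×5669 + 2623×2868.
So 2868⁻¹ ≡ 2623 (mod 5669).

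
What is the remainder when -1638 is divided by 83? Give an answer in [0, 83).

22

-1638 = -20·83 + 22, so -1638 ≡ 22 (mod 83).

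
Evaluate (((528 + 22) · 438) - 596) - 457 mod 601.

48

528 + 22 = 550
550 · 438 = 240900 ≡ 500 (mod 601)
500 - 596 = -96 ≡ 505 (mod 601)
505 - 457 = 48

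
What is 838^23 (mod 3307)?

697

23 in binary is 10111, i.e. 23 = 16 + 4 + 2 + 1.
838^1 ≡ 838 (mod 3307)
838^2 ≡ 838^2 = 702244 ≡ 1160 (mod 3307)
838^4 ≡ 1160^2 = 1345600 ≡ 2958 (mod 3307)
838^8 ≡ 2958^2 = 8749764 ≡ 2749 (mod 3307)
838^16 ≡ 2749^2 = 7557001 ≡ 506 (mod 3307)
838^23 = 838^16 * 838^4 * 838^2 * 838^1 ≡ 506 * 2958 * 1160 * 838 (mod 3307).
Accumulate the product:
506 * 2958 = 1496748 ≡ 1984
1984 * 1160 = 2301440 ≡ 3075
3075 * 838 = 2576850 ≡ 697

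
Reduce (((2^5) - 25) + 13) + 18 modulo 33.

(2)^5 ≡ 32 (mod 33)
32 - 25 = 7
7 + 13 = 20
20 + 18 = 38 ≡ 5 (mod 33)

5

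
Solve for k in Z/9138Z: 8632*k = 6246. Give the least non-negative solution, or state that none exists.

gcd(8632, 9138) = 2, and 2 | 6246, so solutions exist.
Divide through by 2: 4316*k ≡ 3123 mod 4569.
4316⁻¹ ≡ 2438 (mod 4569).
k ≡ 2438*3123 ≡ 1920 (mod 4569).
The smallest non-negative solution is k = 1920.

1920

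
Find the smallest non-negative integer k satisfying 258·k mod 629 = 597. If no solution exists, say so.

gcd(258, 629) = 1, so a unique solution mod 629 exists.
258⁻¹ ≡ 295 (mod 629).
k ≡ 295·597 ≡ 624 (mod 629).

624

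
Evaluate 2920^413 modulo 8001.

413 in binary is 110011101, i.e. 413 = 256 + 128 + 16 + 8 + 4 + 1.
2920^1 ≡ 2920 (mod 8001)
2920^2 ≡ 2920^2 = 8526400 ≡ 5335 (mod 8001)
2920^4 ≡ 5335^2 = 28462225 ≡ 2668 (mod 8001)
2920^8 ≡ 2668^2 = 7118224 ≡ 5335 (mod 8001)
2920^16 ≡ 5335^2 = 28462225 ≡ 2668 (mod 8001)
2920^32 ≡ 2668^2 = 7118224 ≡ 5335 (mod 8001)
2920^64 ≡ 5335^2 = 28462225 ≡ 2668 (mod 8001)
2920^128 ≡ 2668^2 = 7118224 ≡ 5335 (mod 8001)
2920^256 ≡ 5335^2 = 28462225 ≡ 2668 (mod 8001)
2920^413 = 2920^256 × 2920^128 × 2920^16 × 2920^8 × 2920^4 × 2920^1 ≡ 2668 × 5335 × 2668 × 5335 × 2668 × 2920 (mod 8001).
Accumulate the product:
2668 × 5335 = 14233780 ≡ 1
1 × 2668 = 2668
2668 × 5335 = 14233780 ≡ 1
1 × 2668 = 2668
2668 × 2920 = 7790560 ≡ 5587

5587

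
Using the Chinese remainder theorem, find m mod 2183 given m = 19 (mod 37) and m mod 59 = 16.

1314

37⁻¹ mod 59: 37·8 ≡ 1 (mod 59), so 37⁻¹ ≡ 8.
m = 19 + 37·((16 − 19)·8 mod 59) = 19 + 37·35 = 1314.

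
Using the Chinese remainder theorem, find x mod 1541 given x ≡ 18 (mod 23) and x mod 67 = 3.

271

23⁻¹ mod 67: 23*35 ≡ 1 (mod 67), so 23⁻¹ ≡ 35.
x = 18 + 23*((3 − 18)*35 mod 67) = 18 + 23*11 = 271.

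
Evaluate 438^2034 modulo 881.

634

2034 in binary is 11111110010, i.e. 2034 = 1024 + 512 + 256 + 128 + 64 + 32 + 16 + 2.
438^1 ≡ 438 (mod 881)
438^2 ≡ 438^2 = 191844 ≡ 667 (mod 881)
438^4 ≡ 667^2 = 444889 ≡ 865 (mod 881)
438^8 ≡ 865^2 = 748225 ≡ 256 (mod 881)
438^16 ≡ 256^2 = 65536 ≡ 342 (mod 881)
438^32 ≡ 342^2 = 116964 ≡ 672 (mod 881)
438^64 ≡ 672^2 = 451584 ≡ 512 (mod 881)
438^128 ≡ 512^2 = 262144 ≡ 487 (mod 881)
438^256 ≡ 487^2 = 237169 ≡ 180 (mod 881)
438^512 ≡ 180^2 = 32400 ≡ 684 (mod 881)
438^1024 ≡ 684^2 = 467856 ≡ 45 (mod 881)
438^2034 = 438^1024 · 438^512 · 438^256 · 438^128 · 438^64 · 438^32 · 438^16 · 438^2 ≡ 45 · 684 · 180 · 487 · 512 · 672 · 342 · 667 (mod 881).
Accumulate the product:
45 · 684 = 30780 ≡ 826
826 · 180 = 148680 ≡ 672
672 · 487 = 327264 ≡ 413
413 · 512 = 211456 ≡ 16
16 · 672 = 10752 ≡ 180
180 · 342 = 61560 ≡ 771
771 · 667 = 514257 ≡ 634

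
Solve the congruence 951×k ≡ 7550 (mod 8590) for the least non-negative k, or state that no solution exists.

3350

gcd(951, 8590) = 1, so a unique solution mod 8590 exists.
951⁻¹ ≡ 831 (mod 8590).
k ≡ 831×7550 ≡ 3350 (mod 8590).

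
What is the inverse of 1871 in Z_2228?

855

Run the extended Euclidean algorithm:
2228 = 1·1871 + 357
1871 = 5·357 + 86
357 = 4·86 + 13
86 = 6·13 + 8
13 = 1·8 + 5
8 = 1·5 + 3
5 = 1·3 + 2
3 = 1·2 + 1
2 = 2·1 + 0
gcd(1871, 2228) = 1, so the inverse exists.
Bézout: 1 = −718·2228 + 855·1871.
So 1871⁻¹ ≡ 855 (mod 2228).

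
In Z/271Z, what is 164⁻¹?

Run the extended Euclidean algorithm:
271 = 1×164 + 107
164 = 1×107 + 57
107 = 1×57 + 50
57 = 1×50 + 7
50 = 7×7 + 1
7 = 7×1 + 0
gcd(164, 271) = 1, so the inverse exists.
Back-substitute for 1:
1 = 1×50 − 7×7
  = −7×57 + 8×50
  = 8×107 − 15×57
  = −15×164 + 23×107
  = 23×271 − 38×164
So 164⁻¹ ≡ −38 ≡ 233 (mod 271).

233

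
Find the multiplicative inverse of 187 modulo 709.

Apply the Euclidean algorithm and back-substitute:
709 = 3·187 + 148
187 = 1·148 + 39
148 = 3·39 + 31
39 = 1·31 + 8
31 = 3·8 + 7
8 = 1·7 + 1
7 = 7·1 + 0
gcd(187, 709) = 1, so the inverse exists.
Back-substitute for 1:
1 = 1·8 − 1·7
  = −1·31 + 4·8
  = 4·39 − 5·31
  = −5·148 + 19·39
  = 19·187 − 24·148
  = −24·709 + 91·187
So 187⁻¹ ≡ 91 (mod 709).

91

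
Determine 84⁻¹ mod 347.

347 = 4×84 + 11
84 = 7×11 + 7
11 = 1×7 + 4
7 = 1×4 + 3
4 = 1×3 + 1
3 = 3×1 + 0
gcd(84, 347) = 1, so the inverse exists.
Back-substitute for 1:
1 = 1×4 − 1×3
  = −1×7 + 2×4
  = 2×11 − 3×7
  = −3×84 + 23×11
  = 23×347 − 95×84
So 84⁻¹ ≡ −95 ≡ 252 (mod 347).

252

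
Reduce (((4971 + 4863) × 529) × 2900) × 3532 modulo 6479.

4971 + 4863 = 9834 ≡ 3355 (mod 6479)
3355 × 529 = 1774795 ≡ 6028 (mod 6479)
6028 × 2900 = 17481200 ≡ 858 (mod 6479)
858 × 3532 = 3030456 ≡ 4763 (mod 6479)

4763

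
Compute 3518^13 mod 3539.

3518^1 ≡ 3518 (mod 3539)
3518^2 ≡ 3518^2 = 12376324 ≡ 441 (mod 3539)
3518^4 ≡ 441^2 = 194481 ≡ 3375 (mod 3539)
3518^8 ≡ 3375^2 = 11390625 ≡ 2123 (mod 3539)
3518^13 = 3518^8 * 3518^4 * 3518^1 ≡ 2123 * 3375 * 3518 (mod 3539).
Accumulate the product:
2123 * 3375 = 7165125 ≡ 2189
2189 * 3518 = 7700902 ≡ 38

38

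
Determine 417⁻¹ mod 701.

Run the extended Euclidean algorithm:
701 = 1·417 + 284
417 = 1·284 + 133
284 = 2·133 + 18
133 = 7·18 + 7
18 = 2·7 + 4
7 = 1·4 + 3
4 = 1·3 + 1
3 = 3·1 + 0
gcd(417, 701) = 1, so the inverse exists.
Back-substitute for 1:
1 = 1·4 − 1·3
  = −1·7 + 2·4
  = 2·18 − 5·7
  = −5·133 + 37·18
  = 37·284 − 79·133
  = −79·417 + 116·284
  = 116·701 − 195·417
So 417⁻¹ ≡ −195 ≡ 506 (mod 701).

506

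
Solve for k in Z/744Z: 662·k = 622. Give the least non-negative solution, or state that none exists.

65

gcd(662, 744) = 2, and 2 | 622, so solutions exist.
Divide through by 2: 331·k ≡ 311 mod 372.
331⁻¹ ≡ 127 (mod 372).
k ≡ 127·311 ≡ 65 (mod 372).
The smallest non-negative solution is k = 65.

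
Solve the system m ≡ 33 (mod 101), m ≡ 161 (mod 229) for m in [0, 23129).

23061

101⁻¹ mod 229: 101×195 ≡ 1 (mod 229), so 101⁻¹ ≡ 195.
m = 33 + 101×((161 − 33)×195 mod 229) = 33 + 101×228 = 23061.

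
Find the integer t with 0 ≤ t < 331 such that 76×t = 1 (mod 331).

Run the extended Euclidean algorithm:
331 = 4*76 + 27
76 = 2*27 + 22
27 = 1*22 + 5
22 = 4*5 + 2
5 = 2*2 + 1
2 = 2*1 + 0
gcd(76, 331) = 1, so the inverse exists.
Back-substitute for 1:
1 = 1*5 − 2*2
  = −2*22 + 9*5
  = 9*27 − 11*22
  = −11*76 + 31*27
  = 31*331 − 135*76
So 76⁻¹ ≡ −135 ≡ 196 (mod 331).

196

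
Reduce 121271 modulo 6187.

121271 = 19×6187 + 3718, so 121271 ≡ 3718 (mod 6187).

3718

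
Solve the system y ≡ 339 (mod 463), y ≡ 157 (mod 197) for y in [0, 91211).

48028

463⁻¹ mod 197: 463×20 ≡ 1 (mod 197), so 463⁻¹ ≡ 20.
y = 339 + 463×((157 − 339)×20 mod 197) = 339 + 463×103 = 48028.
Check: 48028 mod 463 = 339, 48028 mod 197 = 157. ✓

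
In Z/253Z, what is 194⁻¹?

Apply the Euclidean algorithm and back-substitute:
253 = 1·194 + 59
194 = 3·59 + 17
59 = 3·17 + 8
17 = 2·8 + 1
8 = 8·1 + 0
gcd(194, 253) = 1, so the inverse exists.
Back-substitute for 1:
1 = 1·17 − 2·8
  = −2·59 + 7·17
  = 7·194 − 23·59
  = −23·253 + 30·194
So 194⁻¹ ≡ 30 (mod 253).

30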